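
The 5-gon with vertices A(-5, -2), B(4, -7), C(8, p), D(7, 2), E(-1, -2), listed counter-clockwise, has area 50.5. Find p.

The doubled signed area Σ (x_i y_{i+1} − x_{i+1} y_i) is linear in p.
With p=0 it equals 95; the coefficient of p is -3 (from the two edges through C).
So -3·p + 95 = 2·50.5 = 101 ⇒ p = -2.

-2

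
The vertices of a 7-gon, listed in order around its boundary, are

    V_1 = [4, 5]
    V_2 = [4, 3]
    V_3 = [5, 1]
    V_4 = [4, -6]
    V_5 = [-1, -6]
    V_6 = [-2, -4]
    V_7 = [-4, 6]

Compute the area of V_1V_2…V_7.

Apply the shoelace (surveyor's) formula: 2A = Σ (x_i·y_{i+1} − x_{i+1}·y_i), indices taken mod 7.
Cross-terms: -8, -11, -34, -30, -8, -28, -44  ⇒  Σ = -163
Area = |Σ|/2 = 81.5.

81.5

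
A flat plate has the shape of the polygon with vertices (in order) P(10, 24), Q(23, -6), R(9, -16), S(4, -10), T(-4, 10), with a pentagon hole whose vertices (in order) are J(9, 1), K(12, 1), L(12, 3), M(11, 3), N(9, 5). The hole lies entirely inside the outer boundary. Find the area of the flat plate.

Outer boundary:
Apply the shoelace (surveyor's) formula: 2A = Σ (x_i·y_{i+1} − x_{i+1}·y_i), indices taken mod 5.
Σ = (-612) + (-314) + (-26) + (0) + (-196) = -1148
Area = |Σ|/2 = 574.
Hole:
Apply Gauss's area formula: 2A = Σ (x_i·y_{i+1} − x_{i+1}·y_i), indices taken mod 5.
Cross-terms: -3, 24, 3, 28, -36  ⇒  Σ = 16
Area = |Σ|/2 = 8.
Net area = 574 − 8 = 566.

566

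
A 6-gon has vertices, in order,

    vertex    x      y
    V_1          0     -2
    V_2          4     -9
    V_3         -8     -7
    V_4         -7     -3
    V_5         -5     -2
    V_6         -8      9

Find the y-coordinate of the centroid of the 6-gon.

Apply the shoelace (surveyor's) formula. First the cross-terms c_i = x_i·y_{i+1} − x_{i+1}·y_i:
  8, -100, -25, -1, -61, 16  ⇒  2A = -163, A = -81.5.
Then Σ (y_i + y_{i+1})·c_i = 1452, so ȳ = 1452 / (6·(-81.5)) = -484/163.

-484/163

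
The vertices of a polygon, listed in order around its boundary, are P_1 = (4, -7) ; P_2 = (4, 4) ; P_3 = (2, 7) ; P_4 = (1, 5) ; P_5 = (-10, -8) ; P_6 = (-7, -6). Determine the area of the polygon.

93

Apply the surveyor's formula: 2A = Σ (x_i·y_{i+1} − x_{i+1}·y_i), indices taken mod 6.
Σ = (44) + (20) + (3) + (42) + (4) + (73) = 186
Area = |Σ|/2 = 93.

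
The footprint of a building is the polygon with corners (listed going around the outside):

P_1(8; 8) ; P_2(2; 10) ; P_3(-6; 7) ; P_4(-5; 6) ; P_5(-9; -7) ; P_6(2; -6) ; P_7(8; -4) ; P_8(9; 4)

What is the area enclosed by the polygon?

221

P_1→P_2: (8)(10) − (2)(8) = 64
P_2→P_3: (2)(7) − (-6)(10) = 74
P_3→P_4: (-6)(6) − (-5)(7) = -1
P_4→P_5: (-5)(-7) − (-9)(6) = 89
P_5→P_6: (-9)(-6) − (2)(-7) = 68
P_6→P_7: (2)(-4) − (8)(-6) = 40
P_7→P_8: (8)(4) − (9)(-4) = 68
P_8→P_1: (9)(8) − (8)(4) = 40
Σ = 442
Area = |Σ|/2 = 221.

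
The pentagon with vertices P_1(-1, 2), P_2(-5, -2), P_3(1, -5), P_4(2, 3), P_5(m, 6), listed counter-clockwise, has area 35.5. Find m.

The doubled signed area Σ (x_i y_{i+1} − x_{i+1} y_i) is linear in m.
With m=0 it equals 70; the coefficient of m is -1 (from the two edges through P_5).
So -1·m + 70 = 2·35.5 = 71 ⇒ m = -1.

-1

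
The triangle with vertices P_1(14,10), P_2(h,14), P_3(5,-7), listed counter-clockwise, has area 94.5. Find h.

Write out the shoelace sum; only the two edges meeting at P_2 involve h:
2·Area = [(14·14 − h·10) + (h·(-7) − 5·14)] + 148
       = -17·h + 274 = 189
⇒ h = 5.

5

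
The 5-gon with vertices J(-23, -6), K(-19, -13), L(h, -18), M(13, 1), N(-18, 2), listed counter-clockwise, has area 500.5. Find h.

The doubled signed area Σ (x_i y_{i+1} − x_{i+1} y_i) is linear in h.
With h=0 it equals 959; the coefficient of h is 14 (from the two edges through L).
So 14·h + 959 = 2·500.5 = 1001 ⇒ h = 3.

3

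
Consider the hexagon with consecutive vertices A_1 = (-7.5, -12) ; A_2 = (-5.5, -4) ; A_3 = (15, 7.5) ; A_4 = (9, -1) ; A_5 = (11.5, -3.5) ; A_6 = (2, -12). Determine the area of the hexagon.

Apply Gauss's area formula: 2A = Σ (x_i·y_{i+1} − x_{i+1}·y_i), indices taken mod 6.
Cross-terms: -36, 18.75, -82.5, -20, -131, -114  ⇒  Σ = -364.75
Area = |Σ|/2 = 182.375.

182.375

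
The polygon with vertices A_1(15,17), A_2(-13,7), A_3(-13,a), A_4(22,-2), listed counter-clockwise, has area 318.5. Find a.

6

The doubled signed area Σ (x_i y_{i+1} − x_{i+1} y_i) is linear in a.
With a=0 it equals 847; the coefficient of a is -35 (from the two edges through A_3).
So -35·a + 847 = 2·318.5 = 637 ⇒ a = 6.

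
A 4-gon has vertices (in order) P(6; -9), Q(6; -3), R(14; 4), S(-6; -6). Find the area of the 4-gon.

66

Apply the surveyor's formula: 2A = Σ (x_i·y_{i+1} − x_{i+1}·y_i), indices taken mod 4.
Σ = (36) + (66) + (-60) + (90) = 132
Area = |Σ|/2 = 66.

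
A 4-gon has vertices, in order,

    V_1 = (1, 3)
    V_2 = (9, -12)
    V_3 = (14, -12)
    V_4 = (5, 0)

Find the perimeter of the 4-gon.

|V_1V_2| = √((8)² + (-15)²) = √289 = 17
|V_2V_3| = √((5)² + (0)²) = √25 = 5
|V_3V_4| = √((-9)² + (12)²) = √225 = 15
|V_4V_1| = √((-4)² + (3)²) = √25 = 5
Perimeter = 17 + 5 + 15 + 5 = 42.

42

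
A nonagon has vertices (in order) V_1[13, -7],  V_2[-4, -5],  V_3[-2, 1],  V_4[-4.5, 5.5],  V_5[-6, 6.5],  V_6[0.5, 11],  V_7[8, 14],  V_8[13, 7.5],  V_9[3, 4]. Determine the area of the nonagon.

Σ = (-93) + (-14) + (-6.5) + (3.75) + (-69.25) + (-81) + (-122) + (29.5) + (-73) = -425.5
Area = |Σ|/2 = 212.75.

212.75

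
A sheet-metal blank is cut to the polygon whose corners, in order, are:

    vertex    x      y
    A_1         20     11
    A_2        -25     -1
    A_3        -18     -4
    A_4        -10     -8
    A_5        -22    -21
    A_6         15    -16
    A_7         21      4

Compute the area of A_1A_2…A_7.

A_1→A_2: (20)(-1) − (-25)(11) = 255
A_2→A_3: (-25)(-4) − (-18)(-1) = 82
A_3→A_4: (-18)(-8) − (-10)(-4) = 104
A_4→A_5: (-10)(-21) − (-22)(-8) = 34
A_5→A_6: (-22)(-16) − (15)(-21) = 667
A_6→A_7: (15)(4) − (21)(-16) = 396
A_7→A_1: (21)(11) − (20)(4) = 151
Σ = 1689
Area = |Σ|/2 = 844.5.

844.5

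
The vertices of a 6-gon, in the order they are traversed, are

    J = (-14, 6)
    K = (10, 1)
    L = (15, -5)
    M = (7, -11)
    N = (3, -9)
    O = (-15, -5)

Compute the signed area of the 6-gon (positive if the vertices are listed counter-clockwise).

Apply the shoelace formula: 2A = Σ (x_i·y_{i+1} − x_{i+1}·y_i), indices taken mod 6.
Σ = (-74) + (-65) + (-130) + (-30) + (-150) + (-160) = -609
Signed area = Σ/2 = -304.5 (negative ⇒ clockwise traversal).

-304.5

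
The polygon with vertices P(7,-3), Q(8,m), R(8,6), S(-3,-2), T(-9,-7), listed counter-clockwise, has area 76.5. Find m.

0

The doubled signed area Σ (x_i y_{i+1} − x_{i+1} y_i) is linear in m.
With m=0 it equals 153; the coefficient of m is -1 (from the two edges through Q).
So -1·m + 153 = 2·76.5 = 153 ⇒ m = 0.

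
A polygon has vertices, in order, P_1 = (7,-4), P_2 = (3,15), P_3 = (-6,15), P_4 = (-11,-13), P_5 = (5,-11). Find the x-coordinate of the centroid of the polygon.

-211/123

Apply the surveyor's formula. First the cross-terms c_i = x_i·y_{i+1} − x_{i+1}·y_i:
  117, 135, 243, 186, 57  ⇒  2A = 738, A = 369.
Then Σ (x_i + x_{i+1})·c_i = -3798, so x̄ = -3798 / (6·369) = -211/123.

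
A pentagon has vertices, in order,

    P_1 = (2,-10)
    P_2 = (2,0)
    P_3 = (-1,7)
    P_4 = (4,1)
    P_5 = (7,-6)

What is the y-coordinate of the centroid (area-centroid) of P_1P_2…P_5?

Apply Gauss's area formula. First the cross-terms c_i = x_i·y_{i+1} − x_{i+1}·y_i:
  20, 14, -29, -31, -58  ⇒  2A = -84, A = -42.
Then Σ (y_i + y_{i+1})·c_i = 749, so ȳ = 749 / (6·(-42)) = -107/36.

-107/36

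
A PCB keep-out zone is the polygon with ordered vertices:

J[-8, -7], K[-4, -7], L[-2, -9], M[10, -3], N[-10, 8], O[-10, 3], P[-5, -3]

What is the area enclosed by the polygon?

Apply the shoelace formula: 2A = Σ (x_i·y_{i+1} − x_{i+1}·y_i), indices taken mod 7.
Cross-terms: 28, 22, 96, 50, 50, 45, 11  ⇒  Σ = 302
Area = |Σ|/2 = 151.

151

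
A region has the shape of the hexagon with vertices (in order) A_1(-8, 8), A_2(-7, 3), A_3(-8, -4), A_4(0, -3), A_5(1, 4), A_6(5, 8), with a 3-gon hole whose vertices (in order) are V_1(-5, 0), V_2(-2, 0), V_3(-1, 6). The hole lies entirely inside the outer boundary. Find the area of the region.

Outer boundary:
Apply the surveyor's formula: 2A = Σ (x_i·y_{i+1} − x_{i+1}·y_i), indices taken mod 6.
Σ = (32) + (52) + (24) + (3) + (-12) + (104) = 203
Area = |Σ|/2 = 101.5.
Hole:
Apply Gauss's area formula: 2A = Σ (x_i·y_{i+1} − x_{i+1}·y_i), indices taken mod 3.
Cross-terms: 0, -12, 30  ⇒  Σ = 18
Area = |Σ|/2 = 9.
Net area = 101.5 − 9 = 92.5.

92.5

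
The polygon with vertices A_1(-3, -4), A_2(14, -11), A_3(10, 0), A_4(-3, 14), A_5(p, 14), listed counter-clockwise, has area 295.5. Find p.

-14

Write out the shoelace sum; only the two edges meeting at A_5 involve p:
2·Area = [((-3)·14 − p·14) + (p·(-4) − (-3)·14)] + 339
       = -18·p + 339 = 591
⇒ p = -14.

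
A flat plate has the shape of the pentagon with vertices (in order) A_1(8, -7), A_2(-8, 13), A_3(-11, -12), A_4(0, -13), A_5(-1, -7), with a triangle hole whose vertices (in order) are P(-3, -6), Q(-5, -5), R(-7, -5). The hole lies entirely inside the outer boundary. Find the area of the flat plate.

Outer boundary:
Apply the shoelace formula: 2A = Σ (x_i·y_{i+1} − x_{i+1}·y_i), indices taken mod 5.
A_1→A_2: (8)(13) − (-8)(-7) = 48
A_2→A_3: (-8)(-12) − (-11)(13) = 239
A_3→A_4: (-11)(-13) − (0)(-12) = 143
A_4→A_5: (0)(-7) − (-1)(-13) = -13
A_5→A_1: (-1)(-7) − (8)(-7) = 63
Σ = 480
Area = |Σ|/2 = 240.
Hole:
Apply the shoelace (surveyor's) formula: 2A = Σ (x_i·y_{i+1} − x_{i+1}·y_i), indices taken mod 3.
Σ = (-15) + (-10) + (27) = 2
Area = |Σ|/2 = 1.
Net area = 240 − 1 = 239.

239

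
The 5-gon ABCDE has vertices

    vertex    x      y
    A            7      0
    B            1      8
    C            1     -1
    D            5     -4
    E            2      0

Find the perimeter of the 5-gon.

|AB| = √((-6)² + (8)²) = √100 = 10
|BC| = √((0)² + (-9)²) = √81 = 9
|CD| = √((4)² + (-3)²) = √25 = 5
|DE| = √((-3)² + (4)²) = √25 = 5
|EA| = √((5)² + (0)²) = √25 = 5
Perimeter = 10 + 9 + 5 + 5 + 5 = 34.

34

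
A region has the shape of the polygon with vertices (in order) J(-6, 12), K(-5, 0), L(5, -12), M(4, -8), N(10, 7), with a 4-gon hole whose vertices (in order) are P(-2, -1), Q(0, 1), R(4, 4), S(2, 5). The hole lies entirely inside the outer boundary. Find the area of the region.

Outer boundary:
Apply the surveyor's formula: 2A = Σ (x_i·y_{i+1} − x_{i+1}·y_i), indices taken mod 5.
J→K: (-6)(0) − (-5)(12) = 60
K→L: (-5)(-12) − (5)(0) = 60
L→M: (5)(-8) − (4)(-12) = 8
M→N: (4)(7) − (10)(-8) = 108
N→J: (10)(12) − (-6)(7) = 162
Σ = 398
Area = |Σ|/2 = 199.
Hole:
Apply the surveyor's formula: 2A = Σ (x_i·y_{i+1} − x_{i+1}·y_i), indices taken mod 4.
Cross-terms: -2, -4, 12, 8  ⇒  Σ = 14
Area = |Σ|/2 = 7.
Net area = 199 − 7 = 192.

192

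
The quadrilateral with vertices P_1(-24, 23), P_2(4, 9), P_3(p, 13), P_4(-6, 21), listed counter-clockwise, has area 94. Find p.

0

The doubled signed area Σ (x_i y_{i+1} − x_{i+1} y_i) is linear in p.
With p=0 it equals 188; the coefficient of p is 12 (from the two edges through P_3).
So 12·p + 188 = 2·94 = 188 ⇒ p = 0.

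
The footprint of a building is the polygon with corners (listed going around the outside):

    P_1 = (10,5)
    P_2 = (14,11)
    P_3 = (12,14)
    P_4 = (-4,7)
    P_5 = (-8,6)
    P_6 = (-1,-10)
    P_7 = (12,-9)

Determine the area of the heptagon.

Apply the surveyor's formula: 2A = Σ (x_i·y_{i+1} − x_{i+1}·y_i), indices taken mod 7.
Σ = (40) + (64) + (140) + (32) + (86) + (129) + (150) = 641
Area = |Σ|/2 = 320.5.

320.5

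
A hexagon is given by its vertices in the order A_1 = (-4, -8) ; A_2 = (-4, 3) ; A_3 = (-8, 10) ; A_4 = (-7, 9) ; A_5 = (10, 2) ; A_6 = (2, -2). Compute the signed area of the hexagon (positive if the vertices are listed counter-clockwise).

A_1→A_2: (-4)(3) − (-4)(-8) = -44
A_2→A_3: (-4)(10) − (-8)(3) = -16
A_3→A_4: (-8)(9) − (-7)(10) = -2
A_4→A_5: (-7)(2) − (10)(9) = -104
A_5→A_6: (10)(-2) − (2)(2) = -24
A_6→A_1: (2)(-8) − (-4)(-2) = -24
Σ = -214
Signed area = Σ/2 = -107 (negative ⇒ clockwise traversal).

-107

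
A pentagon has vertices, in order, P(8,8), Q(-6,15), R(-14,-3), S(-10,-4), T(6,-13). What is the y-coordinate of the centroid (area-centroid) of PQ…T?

Apply the shoelace formula. First the cross-terms c_i = x_i·y_{i+1} − x_{i+1}·y_i:
  168, 228, 26, 154, 152  ⇒  2A = 728, A = 364.
Then Σ (y_i + y_{i+1})·c_i = 3040, so ȳ = 3040 / (6·364) = 380/273.

380/273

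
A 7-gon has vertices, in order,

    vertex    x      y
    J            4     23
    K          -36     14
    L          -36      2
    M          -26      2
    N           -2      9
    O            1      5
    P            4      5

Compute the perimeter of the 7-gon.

|JK| = √((-40)² + (-9)²) = √1681 = 41
|KL| = √((0)² + (-12)²) = √144 = 12
|LM| = √((10)² + (0)²) = √100 = 10
|MN| = √((24)² + (7)²) = √625 = 25
|NO| = √((3)² + (-4)²) = √25 = 5
|OP| = √((3)² + (0)²) = √9 = 3
|PJ| = √((0)² + (18)²) = √324 = 18
Perimeter = 41 + 12 + 10 + 25 + 5 + 3 + 18 = 114.

114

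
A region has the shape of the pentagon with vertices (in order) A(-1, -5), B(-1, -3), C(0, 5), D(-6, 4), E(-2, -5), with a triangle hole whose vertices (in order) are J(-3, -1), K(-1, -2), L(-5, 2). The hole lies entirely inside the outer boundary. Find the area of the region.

31

Outer boundary:
Apply the surveyor's formula: 2A = Σ (x_i·y_{i+1} − x_{i+1}·y_i), indices taken mod 5.
Cross-terms: -2, -5, 30, 38, 5  ⇒  Σ = 66
Area = |Σ|/2 = 33.
Hole:
Apply the shoelace formula: 2A = Σ (x_i·y_{i+1} − x_{i+1}·y_i), indices taken mod 3.
Cross-terms: 5, -12, 11  ⇒  Σ = 4
Area = |Σ|/2 = 2.
Net area = 33 − 2 = 31.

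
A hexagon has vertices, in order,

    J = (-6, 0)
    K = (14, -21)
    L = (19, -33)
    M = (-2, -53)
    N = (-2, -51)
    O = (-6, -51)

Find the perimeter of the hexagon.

|JK| = √((20)² + (-21)²) = √841 = 29
|KL| = √((5)² + (-12)²) = √169 = 13
|LM| = √((-21)² + (-20)²) = √841 = 29
|MN| = √((0)² + (2)²) = √4 = 2
|NO| = √((-4)² + (0)²) = √16 = 4
|OJ| = √((0)² + (51)²) = √2601 = 51
Perimeter = 29 + 13 + 29 + 2 + 4 + 51 = 128.

128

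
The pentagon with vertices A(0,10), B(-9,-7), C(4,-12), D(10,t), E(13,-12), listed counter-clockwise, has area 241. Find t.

The doubled signed area Σ (x_i y_{i+1} − x_{i+1} y_i) is linear in t.
With t=0 it equals 356; the coefficient of t is -9 (from the two edges through D).
So -9·t + 356 = 2·241 = 482 ⇒ t = -14.

-14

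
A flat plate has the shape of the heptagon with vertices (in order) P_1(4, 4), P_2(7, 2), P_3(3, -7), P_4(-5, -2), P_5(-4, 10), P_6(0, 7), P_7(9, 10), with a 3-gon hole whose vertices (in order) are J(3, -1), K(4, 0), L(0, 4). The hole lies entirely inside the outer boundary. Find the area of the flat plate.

Outer boundary:
Apply Gauss's area formula: 2A = Σ (x_i·y_{i+1} − x_{i+1}·y_i), indices taken mod 7.
Σ = (-20) + (-55) + (-41) + (-58) + (-28) + (-63) + (-4) = -269
Area = |Σ|/2 = 134.5.
Hole:
Apply the shoelace (surveyor's) formula: 2A = Σ (x_i·y_{i+1} − x_{i+1}·y_i), indices taken mod 3.
J→K: (3)(0) − (4)(-1) = 4
K→L: (4)(4) − (0)(0) = 16
L→J: (0)(-1) − (3)(4) = -12
Σ = 8
Area = |Σ|/2 = 4.
Net area = 134.5 − 4 = 130.5.

130.5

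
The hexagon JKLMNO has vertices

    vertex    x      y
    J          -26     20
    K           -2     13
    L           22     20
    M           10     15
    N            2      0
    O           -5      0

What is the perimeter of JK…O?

116

|JK| = √((24)² + (-7)²) = √625 = 25
|KL| = √((24)² + (7)²) = √625 = 25
|LM| = √((-12)² + (-5)²) = √169 = 13
|MN| = √((-8)² + (-15)²) = √289 = 17
|NO| = √((-7)² + (0)²) = √49 = 7
|OJ| = √((-21)² + (20)²) = √841 = 29
Perimeter = 25 + 25 + 13 + 17 + 7 + 29 = 116.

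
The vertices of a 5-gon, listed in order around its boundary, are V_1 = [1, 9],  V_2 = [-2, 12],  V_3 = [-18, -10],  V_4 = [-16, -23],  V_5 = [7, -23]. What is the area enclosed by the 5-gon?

Apply the shoelace formula: 2A = Σ (x_i·y_{i+1} − x_{i+1}·y_i), indices taken mod 5.
Σ = (30) + (236) + (254) + (529) + (86) = 1135
Area = |Σ|/2 = 567.5.

567.5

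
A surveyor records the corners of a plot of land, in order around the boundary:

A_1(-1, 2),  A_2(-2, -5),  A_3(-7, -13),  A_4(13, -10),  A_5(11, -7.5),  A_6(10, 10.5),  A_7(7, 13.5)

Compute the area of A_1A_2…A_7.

265.5

Apply the shoelace (surveyor's) formula: 2A = Σ (x_i·y_{i+1} − x_{i+1}·y_i), indices taken mod 7.
A_1→A_2: (-1)(-5) − (-2)(2) = 9
A_2→A_3: (-2)(-13) − (-7)(-5) = -9
A_3→A_4: (-7)(-10) − (13)(-13) = 239
A_4→A_5: (13)(-7.5) − (11)(-10) = 12.5
A_5→A_6: (11)(10.5) − (10)(-7.5) = 190.5
A_6→A_7: (10)(13.5) − (7)(10.5) = 61.5
A_7→A_1: (7)(2) − (-1)(13.5) = 27.5
Σ = 531
Area = |Σ|/2 = 265.5.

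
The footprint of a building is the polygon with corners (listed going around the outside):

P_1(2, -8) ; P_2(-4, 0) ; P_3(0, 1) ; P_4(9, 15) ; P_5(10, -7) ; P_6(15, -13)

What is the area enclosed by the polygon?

Σ = (-32) + (-4) + (-9) + (-213) + (-25) + (-94) = -377
Area = |Σ|/2 = 188.5.

188.5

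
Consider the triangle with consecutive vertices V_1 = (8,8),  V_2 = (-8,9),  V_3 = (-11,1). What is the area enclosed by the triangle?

Σ = (136) + (91) + (-96) = 131
Area = |Σ|/2 = 65.5.

65.5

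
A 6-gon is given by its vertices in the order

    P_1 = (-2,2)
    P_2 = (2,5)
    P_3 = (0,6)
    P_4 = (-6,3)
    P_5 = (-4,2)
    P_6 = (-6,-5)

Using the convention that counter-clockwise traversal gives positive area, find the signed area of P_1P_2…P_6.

Apply Gauss's area formula: 2A = Σ (x_i·y_{i+1} − x_{i+1}·y_i), indices taken mod 6.
P_1→P_2: (-2)(5) − (2)(2) = -14
P_2→P_3: (2)(6) − (0)(5) = 12
P_3→P_4: (0)(3) − (-6)(6) = 36
P_4→P_5: (-6)(2) − (-4)(3) = 0
P_5→P_6: (-4)(-5) − (-6)(2) = 32
P_6→P_1: (-6)(2) − (-2)(-5) = -22
Σ = 44
Signed area = Σ/2 = 22 (positive ⇒ counter-clockwise traversal).

22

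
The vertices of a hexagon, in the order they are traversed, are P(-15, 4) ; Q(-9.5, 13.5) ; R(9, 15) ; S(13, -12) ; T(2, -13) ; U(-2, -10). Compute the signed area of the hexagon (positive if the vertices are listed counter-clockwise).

P→Q: (-15)(13.5) − (-9.5)(4) = -164.5
Q→R: (-9.5)(15) − (9)(13.5) = -264
R→S: (9)(-12) − (13)(15) = -303
S→T: (13)(-13) − (2)(-12) = -145
T→U: (2)(-10) − (-2)(-13) = -46
U→P: (-2)(4) − (-15)(-10) = -158
Σ = -1080.5
Signed area = Σ/2 = -540.25 (negative ⇒ clockwise traversal).

-540.25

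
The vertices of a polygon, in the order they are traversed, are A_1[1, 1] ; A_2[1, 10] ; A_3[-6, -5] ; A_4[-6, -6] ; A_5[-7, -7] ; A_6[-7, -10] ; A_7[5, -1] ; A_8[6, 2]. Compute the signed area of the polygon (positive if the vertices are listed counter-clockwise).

Apply the surveyor's formula: 2A = Σ (x_i·y_{i+1} − x_{i+1}·y_i), indices taken mod 8.
A_1→A_2: (1)(10) − (1)(1) = 9
A_2→A_3: (1)(-5) − (-6)(10) = 55
A_3→A_4: (-6)(-6) − (-6)(-5) = 6
A_4→A_5: (-6)(-7) − (-7)(-6) = 0
A_5→A_6: (-7)(-10) − (-7)(-7) = 21
A_6→A_7: (-7)(-1) − (5)(-10) = 57
A_7→A_8: (5)(2) − (6)(-1) = 16
A_8→A_1: (6)(1) − (1)(2) = 4
Σ = 168
Signed area = Σ/2 = 84 (positive ⇒ counter-clockwise traversal).

84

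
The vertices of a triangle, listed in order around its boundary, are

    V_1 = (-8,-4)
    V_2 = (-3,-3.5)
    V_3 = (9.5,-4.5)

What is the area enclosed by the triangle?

5.625

Apply the shoelace (surveyor's) formula: 2A = Σ (x_i·y_{i+1} − x_{i+1}·y_i), indices taken mod 3.
Σ = (16) + (46.75) + (-74) = -11.25
Area = |Σ|/2 = 5.625.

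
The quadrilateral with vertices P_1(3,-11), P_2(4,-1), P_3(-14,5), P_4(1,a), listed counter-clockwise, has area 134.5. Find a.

-14

Write out the shoelace sum; only the two edges meeting at P_4 involve a:
2·Area = [((-14)·a − 1·5) + (1·(-11) − 3·a)] + 47
       = -17·a + 31 = 269
⇒ a = -14.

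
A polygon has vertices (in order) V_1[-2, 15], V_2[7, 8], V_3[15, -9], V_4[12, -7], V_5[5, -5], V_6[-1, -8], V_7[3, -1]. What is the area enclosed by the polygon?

Apply the shoelace (surveyor's) formula: 2A = Σ (x_i·y_{i+1} − x_{i+1}·y_i), indices taken mod 7.
V_1→V_2: (-2)(8) − (7)(15) = -121
V_2→V_3: (7)(-9) − (15)(8) = -183
V_3→V_4: (15)(-7) − (12)(-9) = 3
V_4→V_5: (12)(-5) − (5)(-7) = -25
V_5→V_6: (5)(-8) − (-1)(-5) = -45
V_6→V_7: (-1)(-1) − (3)(-8) = 25
V_7→V_1: (3)(15) − (-2)(-1) = 43
Σ = -303
Area = |Σ|/2 = 151.5.

151.5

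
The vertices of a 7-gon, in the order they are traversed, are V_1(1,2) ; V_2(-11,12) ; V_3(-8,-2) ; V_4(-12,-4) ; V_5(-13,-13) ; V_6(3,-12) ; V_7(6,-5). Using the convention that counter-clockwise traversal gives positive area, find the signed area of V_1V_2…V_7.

V_1→V_2: (1)(12) − (-11)(2) = 34
V_2→V_3: (-11)(-2) − (-8)(12) = 118
V_3→V_4: (-8)(-4) − (-12)(-2) = 8
V_4→V_5: (-12)(-13) − (-13)(-4) = 104
V_5→V_6: (-13)(-12) − (3)(-13) = 195
V_6→V_7: (3)(-5) − (6)(-12) = 57
V_7→V_1: (6)(2) − (1)(-5) = 17
Σ = 533
Signed area = Σ/2 = 266.5 (positive ⇒ counter-clockwise traversal).

266.5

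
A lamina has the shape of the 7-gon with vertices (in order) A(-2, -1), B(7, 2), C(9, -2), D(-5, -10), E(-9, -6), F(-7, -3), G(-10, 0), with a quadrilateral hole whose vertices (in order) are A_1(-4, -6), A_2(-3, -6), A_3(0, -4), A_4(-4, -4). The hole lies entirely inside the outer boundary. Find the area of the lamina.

Outer boundary:
Apply the shoelace formula: 2A = Σ (x_i·y_{i+1} − x_{i+1}·y_i), indices taken mod 7.
Cross-terms: 3, -32, -100, -60, -15, -30, 10  ⇒  Σ = -224
Area = |Σ|/2 = 112.
Hole:
Apply the shoelace (surveyor's) formula: 2A = Σ (x_i·y_{i+1} − x_{i+1}·y_i), indices taken mod 4.
Cross-terms: 6, 12, -16, 8  ⇒  Σ = 10
Area = |Σ|/2 = 5.
Net area = 112 − 5 = 107.

107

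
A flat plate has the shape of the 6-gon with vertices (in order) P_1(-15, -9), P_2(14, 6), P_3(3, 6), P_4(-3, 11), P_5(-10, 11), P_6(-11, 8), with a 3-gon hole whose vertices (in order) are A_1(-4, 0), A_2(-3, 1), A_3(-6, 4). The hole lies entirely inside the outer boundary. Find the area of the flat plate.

Outer boundary:
Apply the surveyor's formula: 2A = Σ (x_i·y_{i+1} − x_{i+1}·y_i), indices taken mod 6.
Σ = (36) + (66) + (51) + (77) + (41) + (219) = 490
Area = |Σ|/2 = 245.
Hole:
Apply the shoelace (surveyor's) formula: 2A = Σ (x_i·y_{i+1} − x_{i+1}·y_i), indices taken mod 3.
Σ = (-4) + (-6) + (16) = 6
Area = |Σ|/2 = 3.
Net area = 245 − 3 = 242.

242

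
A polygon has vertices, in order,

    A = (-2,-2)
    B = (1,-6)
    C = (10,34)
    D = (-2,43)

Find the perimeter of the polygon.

|AB| = √((3)² + (-4)²) = √25 = 5
|BC| = √((9)² + (40)²) = √1681 = 41
|CD| = √((-12)² + (9)²) = √225 = 15
|DA| = √((0)² + (-45)²) = √2025 = 45
Perimeter = 5 + 41 + 15 + 45 = 106.

106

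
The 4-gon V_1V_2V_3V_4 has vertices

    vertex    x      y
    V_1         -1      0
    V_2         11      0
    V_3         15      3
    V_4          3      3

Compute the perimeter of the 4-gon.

34

|V_1V_2| = √((12)² + (0)²) = √144 = 12
|V_2V_3| = √((4)² + (3)²) = √25 = 5
|V_3V_4| = √((-12)² + (0)²) = √144 = 12
|V_4V_1| = √((-4)² + (-3)²) = √25 = 5
Perimeter = 12 + 5 + 12 + 5 = 34.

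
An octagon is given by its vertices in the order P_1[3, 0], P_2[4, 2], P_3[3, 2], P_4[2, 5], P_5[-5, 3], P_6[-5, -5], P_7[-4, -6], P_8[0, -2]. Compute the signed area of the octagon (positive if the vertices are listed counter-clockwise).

57

Apply the surveyor's formula: 2A = Σ (x_i·y_{i+1} − x_{i+1}·y_i), indices taken mod 8.
Σ = (6) + (2) + (11) + (31) + (40) + (10) + (8) + (6) = 114
Signed area = Σ/2 = 57 (positive ⇒ counter-clockwise traversal).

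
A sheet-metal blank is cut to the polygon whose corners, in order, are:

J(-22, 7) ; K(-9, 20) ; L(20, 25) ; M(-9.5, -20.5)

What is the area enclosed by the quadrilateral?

846

Apply the shoelace (surveyor's) formula: 2A = Σ (x_i·y_{i+1} − x_{i+1}·y_i), indices taken mod 4.
J→K: (-22)(20) − (-9)(7) = -377
K→L: (-9)(25) − (20)(20) = -625
L→M: (20)(-20.5) − (-9.5)(25) = -172.5
M→J: (-9.5)(7) − (-22)(-20.5) = -517.5
Σ = -1692
Area = |Σ|/2 = 846.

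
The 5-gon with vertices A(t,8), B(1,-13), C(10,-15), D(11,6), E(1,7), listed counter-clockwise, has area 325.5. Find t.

-12

Write out the shoelace sum; only the two edges meeting at A involve t:
2·Area = [(1·8 − t·7) + (t·(-13) − 1·8)] + 411
       = -20·t + 411 = 651
⇒ t = -12.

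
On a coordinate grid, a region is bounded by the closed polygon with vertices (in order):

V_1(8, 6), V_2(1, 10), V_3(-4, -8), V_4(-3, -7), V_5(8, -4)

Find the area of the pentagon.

129

Σ = (74) + (32) + (4) + (68) + (80) = 258
Area = |Σ|/2 = 129.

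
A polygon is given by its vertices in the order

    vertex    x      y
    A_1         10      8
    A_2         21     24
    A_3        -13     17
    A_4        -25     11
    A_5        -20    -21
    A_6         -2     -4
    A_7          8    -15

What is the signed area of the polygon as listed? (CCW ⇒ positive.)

1041

Apply the shoelace formula: 2A = Σ (x_i·y_{i+1} − x_{i+1}·y_i), indices taken mod 7.
Σ = (72) + (669) + (282) + (745) + (38) + (62) + (214) = 2082
Signed area = Σ/2 = 1041 (positive ⇒ counter-clockwise traversal).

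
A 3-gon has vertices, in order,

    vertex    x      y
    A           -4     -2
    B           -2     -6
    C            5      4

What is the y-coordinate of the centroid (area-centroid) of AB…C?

Apply the surveyor's formula. First the cross-terms c_i = x_i·y_{i+1} − x_{i+1}·y_i:
  20, 22, 6  ⇒  2A = 48, A = 24.
Then Σ (y_i + y_{i+1})·c_i = -192, so ȳ = -192 / (6·24) = -4/3.

-4/3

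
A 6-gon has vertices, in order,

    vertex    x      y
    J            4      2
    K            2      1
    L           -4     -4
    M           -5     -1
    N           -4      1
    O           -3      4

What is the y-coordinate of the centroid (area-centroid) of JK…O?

0.546875

Apply the shoelace formula. First the cross-terms c_i = x_i·y_{i+1} − x_{i+1}·y_i:
  0, -4, -16, -9, -13, -22  ⇒  2A = -64, A = -32.
Then Σ (y_i + y_{i+1})·c_i = -105, so ȳ = -105 / (6·(-32)) = 0.546875.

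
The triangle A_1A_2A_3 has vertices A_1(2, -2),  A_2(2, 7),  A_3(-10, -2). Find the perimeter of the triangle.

36

|A_1A_2| = √((0)² + (9)²) = √81 = 9
|A_2A_3| = √((-12)² + (-9)²) = √225 = 15
|A_3A_1| = √((12)² + (0)²) = √144 = 12
Perimeter = 9 + 15 + 12 = 36.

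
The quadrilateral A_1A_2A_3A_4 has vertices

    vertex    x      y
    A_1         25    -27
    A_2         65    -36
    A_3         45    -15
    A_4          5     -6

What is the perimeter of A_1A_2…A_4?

140

|A_1A_2| = √((40)² + (-9)²) = √1681 = 41
|A_2A_3| = √((-20)² + (21)²) = √841 = 29
|A_3A_4| = √((-40)² + (9)²) = √1681 = 41
|A_4A_1| = √((20)² + (-21)²) = √841 = 29
Perimeter = 41 + 29 + 41 + 29 = 140.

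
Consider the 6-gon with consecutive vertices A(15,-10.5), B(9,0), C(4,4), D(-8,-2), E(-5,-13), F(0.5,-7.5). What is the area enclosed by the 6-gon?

Σ = (94.5) + (36) + (24) + (94) + (44) + (107.25) = 399.75
Area = |Σ|/2 = 199.875.

199.875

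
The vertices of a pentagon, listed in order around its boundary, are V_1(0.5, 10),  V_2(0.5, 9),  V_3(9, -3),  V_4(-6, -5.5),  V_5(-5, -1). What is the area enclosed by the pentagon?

110.75

Apply the surveyor's formula: 2A = Σ (x_i·y_{i+1} − x_{i+1}·y_i), indices taken mod 5.
Cross-terms: -0.5, -82.5, -67.5, -21.5, -49.5  ⇒  Σ = -221.5
Area = |Σ|/2 = 110.75.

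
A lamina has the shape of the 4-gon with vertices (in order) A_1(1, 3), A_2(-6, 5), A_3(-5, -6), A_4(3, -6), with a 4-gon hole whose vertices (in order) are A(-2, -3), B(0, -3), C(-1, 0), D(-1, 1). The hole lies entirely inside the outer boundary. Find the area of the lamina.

70

Outer boundary:
A_1→A_2: (1)(5) − (-6)(3) = 23
A_2→A_3: (-6)(-6) − (-5)(5) = 61
A_3→A_4: (-5)(-6) − (3)(-6) = 48
A_4→A_1: (3)(3) − (1)(-6) = 15
Σ = 147
Area = |Σ|/2 = 73.5.
Hole:
Apply the shoelace (surveyor's) formula: 2A = Σ (x_i·y_{i+1} − x_{i+1}·y_i), indices taken mod 4.
Σ = (6) + (-3) + (-1) + (5) = 7
Area = |Σ|/2 = 3.5.
Net area = 73.5 − 3.5 = 70.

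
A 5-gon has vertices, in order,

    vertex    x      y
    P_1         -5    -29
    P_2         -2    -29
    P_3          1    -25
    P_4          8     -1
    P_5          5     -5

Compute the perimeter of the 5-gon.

|P_1P_2| = √((3)² + (0)²) = √9 = 3
|P_2P_3| = √((3)² + (4)²) = √25 = 5
|P_3P_4| = √((7)² + (24)²) = √625 = 25
|P_4P_5| = √((-3)² + (-4)²) = √25 = 5
|P_5P_1| = √((-10)² + (-24)²) = √676 = 26
Perimeter = 3 + 5 + 25 + 5 + 26 = 64.

64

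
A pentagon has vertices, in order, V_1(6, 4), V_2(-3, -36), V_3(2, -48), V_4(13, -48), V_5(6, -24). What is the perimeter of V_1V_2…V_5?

|V_1V_2| = √((-9)² + (-40)²) = √1681 = 41
|V_2V_3| = √((5)² + (-12)²) = √169 = 13
|V_3V_4| = √((11)² + (0)²) = √121 = 11
|V_4V_5| = √((-7)² + (24)²) = √625 = 25
|V_5V_1| = √((0)² + (28)²) = √784 = 28
Perimeter = 41 + 13 + 11 + 25 + 28 = 118.

118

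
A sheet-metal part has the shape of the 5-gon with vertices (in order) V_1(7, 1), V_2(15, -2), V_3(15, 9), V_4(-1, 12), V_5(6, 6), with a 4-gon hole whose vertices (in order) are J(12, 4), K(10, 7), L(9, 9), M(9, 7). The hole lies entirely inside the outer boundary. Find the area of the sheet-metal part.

103

Outer boundary:
Apply the surveyor's formula: 2A = Σ (x_i·y_{i+1} − x_{i+1}·y_i), indices taken mod 5.
Cross-terms: -29, 165, 189, -78, -36  ⇒  Σ = 211
Area = |Σ|/2 = 105.5.
Hole:
Σ = (44) + (27) + (-18) + (-48) = 5
Area = |Σ|/2 = 2.5.
Net area = 105.5 − 2.5 = 103.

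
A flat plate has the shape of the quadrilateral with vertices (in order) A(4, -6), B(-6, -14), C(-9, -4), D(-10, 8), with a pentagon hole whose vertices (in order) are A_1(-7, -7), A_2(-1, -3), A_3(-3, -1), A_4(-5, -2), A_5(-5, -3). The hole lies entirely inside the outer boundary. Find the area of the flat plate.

126

Outer boundary:
A→B: (4)(-14) − (-6)(-6) = -92
B→C: (-6)(-4) − (-9)(-14) = -102
C→D: (-9)(8) − (-10)(-4) = -112
D→A: (-10)(-6) − (4)(8) = 28
Σ = -278
Area = |Σ|/2 = 139.
Hole:
Apply Gauss's area formula: 2A = Σ (x_i·y_{i+1} − x_{i+1}·y_i), indices taken mod 5.
Cross-terms: 14, -8, 1, 5, 14  ⇒  Σ = 26
Area = |Σ|/2 = 13.
Net area = 139 − 13 = 126.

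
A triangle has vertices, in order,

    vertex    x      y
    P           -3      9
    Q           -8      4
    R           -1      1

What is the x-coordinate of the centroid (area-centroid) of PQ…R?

Apply the surveyor's formula. First the cross-terms c_i = x_i·y_{i+1} − x_{i+1}·y_i:
  60, -4, -6  ⇒  2A = 50, A = 25.
Then Σ (x_i + x_{i+1})·c_i = -600, so x̄ = -600 / (6·25) = -4.

-4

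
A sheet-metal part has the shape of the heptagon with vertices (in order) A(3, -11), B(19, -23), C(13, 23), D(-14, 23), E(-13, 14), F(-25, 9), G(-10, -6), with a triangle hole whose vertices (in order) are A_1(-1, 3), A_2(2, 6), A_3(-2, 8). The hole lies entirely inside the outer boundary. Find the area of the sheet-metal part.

Outer boundary:
Cross-terms: 140, 736, 621, 103, 233, 240, 128  ⇒  Σ = 2201
Area = |Σ|/2 = 1100.5.
Hole:
Σ = (-12) + (28) + (2) = 18
Area = |Σ|/2 = 9.
Net area = 1100.5 − 9 = 1091.5.

1091.5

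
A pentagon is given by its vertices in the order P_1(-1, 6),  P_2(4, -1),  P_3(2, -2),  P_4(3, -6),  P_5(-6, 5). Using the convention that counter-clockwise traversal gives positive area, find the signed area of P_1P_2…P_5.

Apply the shoelace formula: 2A = Σ (x_i·y_{i+1} − x_{i+1}·y_i), indices taken mod 5.
P_1→P_2: (-1)(-1) − (4)(6) = -23
P_2→P_3: (4)(-2) − (2)(-1) = -6
P_3→P_4: (2)(-6) − (3)(-2) = -6
P_4→P_5: (3)(5) − (-6)(-6) = -21
P_5→P_1: (-6)(6) − (-1)(5) = -31
Σ = -87
Signed area = Σ/2 = -43.5 (negative ⇒ clockwise traversal).

-43.5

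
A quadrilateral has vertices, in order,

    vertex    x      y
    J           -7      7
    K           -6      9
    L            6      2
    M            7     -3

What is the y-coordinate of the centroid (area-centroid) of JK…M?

306/91

Apply Gauss's area formula. First the cross-terms c_i = x_i·y_{i+1} − x_{i+1}·y_i:
  -21, -66, -32, 28  ⇒  2A = -91, A = -45.5.
Then Σ (y_i + y_{i+1})·c_i = -918, so ȳ = -918 / (6·(-45.5)) = 306/91.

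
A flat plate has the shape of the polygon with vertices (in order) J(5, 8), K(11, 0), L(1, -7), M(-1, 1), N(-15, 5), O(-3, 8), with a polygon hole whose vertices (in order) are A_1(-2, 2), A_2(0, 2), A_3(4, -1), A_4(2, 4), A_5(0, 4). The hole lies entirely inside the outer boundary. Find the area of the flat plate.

Outer boundary:
J→K: (5)(0) − (11)(8) = -88
K→L: (11)(-7) − (1)(0) = -77
L→M: (1)(1) − (-1)(-7) = -6
M→N: (-1)(5) − (-15)(1) = 10
N→O: (-15)(8) − (-3)(5) = -105
O→J: (-3)(8) − (5)(8) = -64
Σ = -330
Area = |Σ|/2 = 165.
Hole:
Apply Gauss's area formula: 2A = Σ (x_i·y_{i+1} − x_{i+1}·y_i), indices taken mod 5.
A_1→A_2: (-2)(2) − (0)(2) = -4
A_2→A_3: (0)(-1) − (4)(2) = -8
A_3→A_4: (4)(4) − (2)(-1) = 18
A_4→A_5: (2)(4) − (0)(4) = 8
A_5→A_1: (0)(2) − (-2)(4) = 8
Σ = 22
Area = |Σ|/2 = 11.
Net area = 165 − 11 = 154.

154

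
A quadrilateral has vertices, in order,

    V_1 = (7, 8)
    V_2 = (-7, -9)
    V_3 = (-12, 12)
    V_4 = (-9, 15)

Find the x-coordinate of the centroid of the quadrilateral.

Apply the surveyor's formula. First the cross-terms c_i = x_i·y_{i+1} − x_{i+1}·y_i:
  -7, -192, -72, -177  ⇒  2A = -448, A = -224.
Then Σ (x_i + x_{i+1})·c_i = 5514, so x̄ = 5514 / (6·(-224)) = -919/224.

-919/224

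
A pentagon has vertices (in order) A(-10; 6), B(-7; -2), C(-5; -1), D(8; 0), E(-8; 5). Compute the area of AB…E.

54.5

A→B: (-10)(-2) − (-7)(6) = 62
B→C: (-7)(-1) − (-5)(-2) = -3
C→D: (-5)(0) − (8)(-1) = 8
D→E: (8)(5) − (-8)(0) = 40
E→A: (-8)(6) − (-10)(5) = 2
Σ = 109
Area = |Σ|/2 = 54.5.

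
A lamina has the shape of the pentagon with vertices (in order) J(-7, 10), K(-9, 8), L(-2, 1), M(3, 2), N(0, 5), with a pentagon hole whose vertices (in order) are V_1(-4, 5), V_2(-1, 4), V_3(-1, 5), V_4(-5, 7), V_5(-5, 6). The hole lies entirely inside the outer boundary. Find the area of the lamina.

Outer boundary:
Apply Gauss's area formula: 2A = Σ (x_i·y_{i+1} − x_{i+1}·y_i), indices taken mod 5.
Cross-terms: 34, 7, -7, 15, 35  ⇒  Σ = 84
Area = |Σ|/2 = 42.
Hole:
Apply the shoelace formula: 2A = Σ (x_i·y_{i+1} − x_{i+1}·y_i), indices taken mod 5.
Σ = (-11) + (-1) + (18) + (5) + (-1) = 10
Area = |Σ|/2 = 5.
Net area = 42 − 5 = 37.

37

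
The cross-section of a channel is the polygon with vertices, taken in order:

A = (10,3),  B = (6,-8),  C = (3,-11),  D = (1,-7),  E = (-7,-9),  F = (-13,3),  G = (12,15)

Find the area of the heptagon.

A→B: (10)(-8) − (6)(3) = -98
B→C: (6)(-11) − (3)(-8) = -42
C→D: (3)(-7) − (1)(-11) = -10
D→E: (1)(-9) − (-7)(-7) = -58
E→F: (-7)(3) − (-13)(-9) = -138
F→G: (-13)(15) − (12)(3) = -231
G→A: (12)(3) − (10)(15) = -114
Σ = -691
Area = |Σ|/2 = 345.5.

345.5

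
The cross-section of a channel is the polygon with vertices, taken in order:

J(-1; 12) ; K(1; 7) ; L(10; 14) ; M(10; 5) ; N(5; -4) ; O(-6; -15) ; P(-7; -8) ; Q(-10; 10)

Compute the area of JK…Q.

323

Cross-terms: -19, -56, -90, -65, -99, -57, -150, -110  ⇒  Σ = -646
Area = |Σ|/2 = 323.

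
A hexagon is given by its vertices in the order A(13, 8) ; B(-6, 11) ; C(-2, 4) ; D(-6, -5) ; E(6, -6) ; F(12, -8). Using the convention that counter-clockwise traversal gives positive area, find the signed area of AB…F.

Apply the shoelace (surveyor's) formula: 2A = Σ (x_i·y_{i+1} − x_{i+1}·y_i), indices taken mod 6.
Cross-terms: 191, -2, 34, 66, 24, 200  ⇒  Σ = 513
Signed area = Σ/2 = 256.5 (positive ⇒ counter-clockwise traversal).

256.5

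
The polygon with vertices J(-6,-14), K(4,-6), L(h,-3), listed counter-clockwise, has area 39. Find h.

Write out the shoelace sum; only the two edges meeting at L involve h:
2·Area = [(4·(-3) − h·(-6)) + (h·(-14) − (-6)·(-3))] + 92
       = -8·h + 62 = 78
⇒ h = -2.

-2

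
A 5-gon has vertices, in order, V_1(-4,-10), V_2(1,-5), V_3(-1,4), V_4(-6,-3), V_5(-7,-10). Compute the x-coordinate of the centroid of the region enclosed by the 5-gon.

Apply Gauss's area formula. First the cross-terms c_i = x_i·y_{i+1} − x_{i+1}·y_i:
  30, -1, 27, 39, 30  ⇒  2A = 125, A = 62.5.
Then Σ (x_i + x_{i+1})·c_i = -1116, so x̄ = -1116 / (6·62.5) = -2.976.

-2.976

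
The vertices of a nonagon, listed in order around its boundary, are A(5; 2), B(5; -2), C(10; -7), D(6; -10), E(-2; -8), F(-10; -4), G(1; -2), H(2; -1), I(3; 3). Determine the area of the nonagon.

Apply the surveyor's formula: 2A = Σ (x_i·y_{i+1} − x_{i+1}·y_i), indices taken mod 9.
Σ = (-20) + (-15) + (-58) + (-68) + (-72) + (24) + (3) + (9) + (-9) = -206
Area = |Σ|/2 = 103.

103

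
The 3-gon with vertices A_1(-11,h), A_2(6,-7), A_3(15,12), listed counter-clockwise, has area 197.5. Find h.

Write out the shoelace sum; only the two edges meeting at A_1 involve h:
2·Area = [(15·h − (-11)·12) + ((-11)·(-7) − 6·h)] + 177
       = 9·h + 386 = 395
⇒ h = 1.

1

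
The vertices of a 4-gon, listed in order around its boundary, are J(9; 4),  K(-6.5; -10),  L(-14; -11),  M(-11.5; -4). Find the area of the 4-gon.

Σ = (-64) + (-68.5) + (-70.5) + (-10) = -213
Area = |Σ|/2 = 106.5.

106.5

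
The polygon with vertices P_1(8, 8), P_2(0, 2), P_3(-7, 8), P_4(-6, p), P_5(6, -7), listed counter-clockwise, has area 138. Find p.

Write out the shoelace sum; only the two edges meeting at P_4 involve p:
2·Area = [((-7)·p − (-6)·8) + ((-6)·(-7) − 6·p)] + 134
       = -13·p + 224 = 276
⇒ p = -4.

-4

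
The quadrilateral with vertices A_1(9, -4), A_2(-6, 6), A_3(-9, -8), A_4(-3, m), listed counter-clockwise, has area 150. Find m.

The doubled signed area Σ (x_i y_{i+1} − x_{i+1} y_i) is linear in m.
With m=0 it equals 120; the coefficient of m is -18 (from the two edges through A_4).
So -18·m + 120 = 2·150 = 300 ⇒ m = -10.

-10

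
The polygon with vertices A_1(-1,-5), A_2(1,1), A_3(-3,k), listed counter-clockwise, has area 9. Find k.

-2

The doubled signed area Σ (x_i y_{i+1} − x_{i+1} y_i) is linear in k.
With k=0 it equals 22; the coefficient of k is 2 (from the two edges through A_3).
So 2·k + 22 = 2·9 = 18 ⇒ k = -2.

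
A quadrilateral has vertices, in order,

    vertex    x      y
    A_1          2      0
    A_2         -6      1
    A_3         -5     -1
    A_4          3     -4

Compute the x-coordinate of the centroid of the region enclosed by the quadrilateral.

Apply the shoelace formula. First the cross-terms c_i = x_i·y_{i+1} − x_{i+1}·y_i:
  2, 11, 23, 8  ⇒  2A = 44, A = 22.
Then Σ (x_i + x_{i+1})·c_i = -135, so x̄ = -135 / (6·22) = -45/44.

-45/44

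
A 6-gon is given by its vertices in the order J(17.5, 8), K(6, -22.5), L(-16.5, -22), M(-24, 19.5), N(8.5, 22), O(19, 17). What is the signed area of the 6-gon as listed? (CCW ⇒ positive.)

Apply the surveyor's formula: 2A = Σ (x_i·y_{i+1} − x_{i+1}·y_i), indices taken mod 6.
Σ = (-441.75) + (-503.25) + (-849.75) + (-693.75) + (-273.5) + (-145.5) = -2907.5
Signed area = Σ/2 = -1453.75 (negative ⇒ clockwise traversal).

-1453.75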